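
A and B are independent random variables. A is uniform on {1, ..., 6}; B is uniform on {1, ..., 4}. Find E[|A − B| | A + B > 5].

P(A + B > 5) = 7/12.
Summing |A−B|·P(x,y) over outcomes with A + B > 5 gives 5/4.
E[|A − B| | A + B > 5] = (5/4) / (7/12) = 15/7.

15/7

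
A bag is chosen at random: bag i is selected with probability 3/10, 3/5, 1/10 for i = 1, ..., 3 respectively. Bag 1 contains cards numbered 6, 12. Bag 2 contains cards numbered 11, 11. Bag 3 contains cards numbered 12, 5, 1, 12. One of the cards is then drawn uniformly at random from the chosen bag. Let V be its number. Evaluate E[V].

E[V | bag 1] = (6+12)/2 = 9.
E[V | bag 2] = (11+11)/2 = 11.
E[V | bag 3] = (12+5+1+12)/4 = 15/2.
E[V] = (3/10)·(9) + (3/5)·(11) + (1/10)·(15/2) = 201/20.

201/20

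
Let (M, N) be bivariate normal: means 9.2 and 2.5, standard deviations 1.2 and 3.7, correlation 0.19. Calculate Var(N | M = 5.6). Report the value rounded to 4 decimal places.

13.1958

For a bivariate normal, Var(N | M=x) = σ_N²(1 − ρ²).
Var(N | M=5.6) = (3.7)²·(1 − (0.19)²) = 13.69·0.9639 = 13.1958.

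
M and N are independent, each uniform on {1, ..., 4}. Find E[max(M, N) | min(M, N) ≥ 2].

Outcomes with min(M, N) ≥ 2: (2,2), (2,3), (2,4), (3,2), (3,3), (3,4), (4,2), (4,3), (4,4), each with probability 1/16.
E[max(M, N) | min(M, N) ≥ 2] = (2 + 3 + 4 + 3 + 3 + 4 + 4 + 4 + 4) / 9 = 31/9.

31/9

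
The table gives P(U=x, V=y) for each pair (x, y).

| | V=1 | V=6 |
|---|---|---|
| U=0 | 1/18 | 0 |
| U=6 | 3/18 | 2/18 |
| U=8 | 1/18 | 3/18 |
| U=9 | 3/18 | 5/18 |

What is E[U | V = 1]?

P(V = 1) = 4/9.
Σ U·P over the event = 0·(1/18) + 6·(3/18) + 8·(1/18) + 9·(3/18) = 53/18.
E[U | V = 1] = (53/18) / (4/9) = 53/8.

53/8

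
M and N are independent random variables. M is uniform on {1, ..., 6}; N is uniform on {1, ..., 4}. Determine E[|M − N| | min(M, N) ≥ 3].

Outcomes with min(M, N) ≥ 3: (3,3), (3,4), (4,3), (4,4), (5,3), (5,4), (6,3), (6,4), each with probability 1/24.
E[|M − N| | min(M, N) ≥ 3] = (0 + 1 + 1 + 0 + 2 + 1 + 3 + 2) / 8 = 5/4.

5/4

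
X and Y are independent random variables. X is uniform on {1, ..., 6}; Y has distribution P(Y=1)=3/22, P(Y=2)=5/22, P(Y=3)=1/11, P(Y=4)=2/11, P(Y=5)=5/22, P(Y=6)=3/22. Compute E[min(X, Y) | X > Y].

P(X > Y) = 9/22.
Summing min(X,Y)·P(x,y) over outcomes with X > Y gives 65/66.
E[min(X, Y) | X > Y] = (65/66) / (9/22) = 65/27.

65/27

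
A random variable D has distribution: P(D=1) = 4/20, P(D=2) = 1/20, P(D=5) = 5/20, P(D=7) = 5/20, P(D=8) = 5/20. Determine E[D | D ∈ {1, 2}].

P(D ∈ {1, 2}) = 1/4.
Σ over the event: 1·1/5 + 2·1/20 = 3/10.
E[D | D ∈ {1, 2}] = (3/10) / (1/4) = 6/5.

6/5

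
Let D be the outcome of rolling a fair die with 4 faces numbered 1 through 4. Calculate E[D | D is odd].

2

Given D is odd, D is equally likely to be any of {1, 3}.
E[D | D is odd] = (1 + 3) / 2 = 2.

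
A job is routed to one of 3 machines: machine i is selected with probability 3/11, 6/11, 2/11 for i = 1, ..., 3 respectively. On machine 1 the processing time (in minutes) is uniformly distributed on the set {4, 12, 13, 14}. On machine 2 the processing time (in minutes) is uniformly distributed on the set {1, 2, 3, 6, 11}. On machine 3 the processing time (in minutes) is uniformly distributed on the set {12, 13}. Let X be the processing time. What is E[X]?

E[X | machine 1] = (4+12+13+14)/4 = 43/4.
E[X | machine 2] = (1+2+3+6+11)/5 = 23/5.
E[X | machine 3] = (12+13)/2 = 25/2.
E[X] = (3/11)·(43/4) + (6/11)·(23/5) + (2/11)·(25/2) = 1697/220.

1697/220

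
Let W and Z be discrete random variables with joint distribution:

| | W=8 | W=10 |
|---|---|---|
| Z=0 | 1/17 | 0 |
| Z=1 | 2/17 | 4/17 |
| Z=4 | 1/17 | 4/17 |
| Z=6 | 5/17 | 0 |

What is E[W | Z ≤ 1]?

P(Z ≤ 1) = 7/17.
Σ W·P over the event = 8·(1/17) + 8·(2/17) + 10·(4/17) = 64/17.
E[W | Z ≤ 1] = (64/17) / (7/17) = 64/7.

64/7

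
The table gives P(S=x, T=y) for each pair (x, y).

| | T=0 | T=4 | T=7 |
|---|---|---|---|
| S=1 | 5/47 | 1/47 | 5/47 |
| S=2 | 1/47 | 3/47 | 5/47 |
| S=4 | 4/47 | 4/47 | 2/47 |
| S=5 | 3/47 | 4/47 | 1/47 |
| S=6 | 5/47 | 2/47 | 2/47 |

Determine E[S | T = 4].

P(T = 4) = 14/47.
Σ S·P over the event = 1·(1/47) + 2·(3/47) + 4·(4/47) + 5·(4/47) + 6·(2/47) = 55/47.
E[S | T = 4] = (55/47) / (14/47) = 55/14.

55/14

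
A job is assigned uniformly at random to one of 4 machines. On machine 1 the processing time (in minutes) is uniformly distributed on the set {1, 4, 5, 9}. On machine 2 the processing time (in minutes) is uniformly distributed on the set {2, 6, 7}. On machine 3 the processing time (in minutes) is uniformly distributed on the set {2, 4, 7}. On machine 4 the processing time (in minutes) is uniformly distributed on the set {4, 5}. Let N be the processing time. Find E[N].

223/48

E[N | machine 1] = (1+4+5+9)/4 = 19/4.
E[N | machine 2] = (2+6+7)/3 = 5.
E[N | machine 3] = (2+4+7)/3 = 13/3.
E[N | machine 4] = (4+5)/2 = 9/2.
By the law of total expectation,
E[N] = (1/4)·(19/4) + (1/4)·(5) + (1/4)·(13/3) + (1/4)·(9/2) = 223/48.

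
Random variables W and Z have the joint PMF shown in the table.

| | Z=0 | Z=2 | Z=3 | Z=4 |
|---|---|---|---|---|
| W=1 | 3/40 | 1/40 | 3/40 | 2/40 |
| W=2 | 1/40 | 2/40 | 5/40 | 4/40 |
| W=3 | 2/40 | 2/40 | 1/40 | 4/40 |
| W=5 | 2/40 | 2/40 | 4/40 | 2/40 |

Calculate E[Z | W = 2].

35/12

P(W = 2) = 3/10.
Σ Z·P over the event = 0·(1/40) + 2·(2/40) + 3·(5/40) + 4·(4/40) = 7/8.
E[Z | W = 2] = (7/8) / (3/10) = 35/12.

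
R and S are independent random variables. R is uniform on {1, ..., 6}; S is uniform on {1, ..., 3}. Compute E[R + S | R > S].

25/4

P(R > S) = 2/3.
Summing (R+S)·P(x,y) over outcomes with R > S gives 25/6.
E[R + S | R > S] = (25/6) / (2/3) = 25/4.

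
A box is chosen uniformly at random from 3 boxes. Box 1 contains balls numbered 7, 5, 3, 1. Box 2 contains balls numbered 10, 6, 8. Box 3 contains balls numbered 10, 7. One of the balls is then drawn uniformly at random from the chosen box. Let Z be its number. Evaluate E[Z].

E[Z | box 1] = (7+5+3+1)/4 = 4.
E[Z | box 2] = (10+6+8)/3 = 8.
E[Z | box 3] = (10+7)/2 = 17/2.
By the law of total expectation,
E[Z] = (1/3)·(4) + (1/3)·(8) + (1/3)·(17/2) = 41/6.

41/6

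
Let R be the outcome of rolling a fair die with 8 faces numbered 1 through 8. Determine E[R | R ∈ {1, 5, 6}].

P(R ∈ {1, 5, 6}) = 3/8.
Σ over the event: 1·1/8 + 5·1/8 + 6·1/8 = 3/2.
E[R | R ∈ {1, 5, 6}] = (3/2) / (3/8) = 4.

4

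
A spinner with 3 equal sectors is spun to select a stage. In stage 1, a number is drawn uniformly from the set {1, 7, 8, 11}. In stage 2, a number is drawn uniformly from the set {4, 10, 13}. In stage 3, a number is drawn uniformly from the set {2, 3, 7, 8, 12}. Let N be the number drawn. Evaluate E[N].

443/60

E[N | stage 1] = (1+7+8+11)/4 = 27/4.
E[N | stage 2] = (4+10+13)/3 = 9.
E[N | stage 3] = (2+3+7+8+12)/5 = 32/5.
E[N] = (1/3)·(27/4) + (1/3)·(9) + (1/3)·(32/5) = 443/60.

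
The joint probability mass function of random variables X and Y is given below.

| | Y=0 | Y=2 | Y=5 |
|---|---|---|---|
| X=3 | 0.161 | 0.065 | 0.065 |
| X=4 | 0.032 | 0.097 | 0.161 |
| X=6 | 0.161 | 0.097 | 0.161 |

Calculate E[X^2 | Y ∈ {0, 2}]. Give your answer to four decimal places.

P(Y ∈ {0, 2}) = 0.613.
Σ X^2·P over the event = 9·(0.161) + 9·(0.065) + 16·(0.032) + 16·(0.097) + 36·(0.161) + 36·(0.097) = 13.386.
E[X^2 | Y ∈ {0, 2}] = (13.386) / (0.613) = 21.8369.

21.8369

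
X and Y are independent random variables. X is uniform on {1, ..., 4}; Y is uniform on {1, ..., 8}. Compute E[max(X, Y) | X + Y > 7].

46/7

P(X + Y > 7) = 7/16.
Summing max(X,Y)·P(x,y) over outcomes with X + Y > 7 gives 23/8.
E[max(X, Y) | X + Y > 7] = (23/8) / (7/16) = 46/7.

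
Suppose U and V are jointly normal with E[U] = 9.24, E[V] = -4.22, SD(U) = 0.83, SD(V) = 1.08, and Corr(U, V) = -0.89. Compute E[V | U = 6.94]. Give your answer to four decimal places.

-1.5564

E[V | U=x] = μ_V + ρ(σ_V/σ_U)(x − μ_U) for jointly normal variables.
E[V | U=6.94] = -4.22 + (-0.89)·(1.08/0.83)·(6.94 − (9.24)) = -4.22 + (-1.1581)·(-2.3) = -1.5564.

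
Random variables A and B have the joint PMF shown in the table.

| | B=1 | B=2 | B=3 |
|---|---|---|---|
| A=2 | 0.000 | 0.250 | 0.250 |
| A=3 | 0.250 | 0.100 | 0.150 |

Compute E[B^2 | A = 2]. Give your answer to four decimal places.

6.5000

P(A = 2) = 0.500.
Σ B^2·P over the event = 4·(0.250) + 9·(0.250) = 3.250.
E[B^2 | A = 2] = (3.250) / (0.500) = 6.5000.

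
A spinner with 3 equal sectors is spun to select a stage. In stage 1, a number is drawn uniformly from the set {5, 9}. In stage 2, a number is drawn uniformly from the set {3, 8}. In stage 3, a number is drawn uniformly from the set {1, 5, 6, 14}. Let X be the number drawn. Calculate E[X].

E[X | stage 1] = (5+9)/2 = 7.
E[X | stage 2] = (3+8)/2 = 11/2.
E[X | stage 3] = (1+5+6+14)/4 = 13/2.
E[X] = (1/3)·(7) + (1/3)·(11/2) + (1/3)·(13/2) = 19/3.

19/3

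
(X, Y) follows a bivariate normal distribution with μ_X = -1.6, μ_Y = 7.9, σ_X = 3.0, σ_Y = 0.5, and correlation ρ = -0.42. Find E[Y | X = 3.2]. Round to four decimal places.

7.5640

The regression of Y on X has slope ρ·σ_Y/σ_X and passes through (μ_X, μ_Y).
E[Y | X=3.2] = 7.9 + (-0.42)·(0.5/3.0)·(3.2 − (-1.6)) = 7.9 + (-0.07)·(4.8) = 7.5640.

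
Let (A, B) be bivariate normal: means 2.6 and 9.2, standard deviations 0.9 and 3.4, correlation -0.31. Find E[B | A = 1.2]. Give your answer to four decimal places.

E[B | A=x] = μ_B + ρ(σ_B/σ_A)(x − μ_A) for jointly normal variables.
E[B | A=1.2] = 9.2 + (-0.31)·(3.4/0.9)·(1.2 − (2.6)) = 9.2 + (-1.17111)·(-1.4) = 10.8396.

10.8396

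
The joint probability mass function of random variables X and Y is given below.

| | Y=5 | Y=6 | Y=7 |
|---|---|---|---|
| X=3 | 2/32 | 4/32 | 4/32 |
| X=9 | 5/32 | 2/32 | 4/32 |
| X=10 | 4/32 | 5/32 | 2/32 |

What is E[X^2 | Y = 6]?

P(Y = 6) = 11/32.
Σ X^2·P over the event = 9·(4/32) + 81·(2/32) + 100·(5/32) = 349/16.
E[X^2 | Y = 6] = (349/16) / (11/32) = 698/11.

698/11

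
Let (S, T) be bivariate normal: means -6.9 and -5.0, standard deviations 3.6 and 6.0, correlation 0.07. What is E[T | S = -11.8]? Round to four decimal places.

-5.5717

The regression of T on S has slope ρ·σ_T/σ_S and passes through (μ_S, μ_T).
E[T | S=-11.8] = -5.0 + (0.07)·(6.0/3.6)·(-11.8 − (-6.9)) = -5.0 + (0.11667)·(-4.9) = -5.5717.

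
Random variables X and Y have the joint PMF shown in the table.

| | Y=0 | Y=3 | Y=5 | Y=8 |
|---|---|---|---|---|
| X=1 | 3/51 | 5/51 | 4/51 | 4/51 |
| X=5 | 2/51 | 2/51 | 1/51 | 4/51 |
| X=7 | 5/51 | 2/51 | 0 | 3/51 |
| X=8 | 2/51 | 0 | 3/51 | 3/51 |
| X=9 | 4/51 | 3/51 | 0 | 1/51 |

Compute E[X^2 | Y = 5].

P(Y = 5) = 8/51.
Σ X^2·P over the event = 1·(4/51) + 25·(1/51) + 64·(3/51) = 13/3.
E[X^2 | Y = 5] = (13/3) / (8/51) = 221/8.

221/8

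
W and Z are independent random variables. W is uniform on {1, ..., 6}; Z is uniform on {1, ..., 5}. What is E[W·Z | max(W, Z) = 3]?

27/5

P(max(W, Z) = 3) = 1/6.
Summing WZ·P(x,y) over outcomes with max(W, Z) = 3 gives 9/10.
E[W·Z | max(W, Z) = 3] = (9/10) / (1/6) = 27/5.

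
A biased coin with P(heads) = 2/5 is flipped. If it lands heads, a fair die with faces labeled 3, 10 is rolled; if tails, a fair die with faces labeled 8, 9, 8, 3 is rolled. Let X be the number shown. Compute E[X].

34/5

E[X | heads] = (3+10)/2 = 13/2.
E[X | tails] = (8+9+8+3)/4 = 7.
By the law of total expectation,
E[X] = (2/5)·(13/2) + (3/5)·(7) = 34/5.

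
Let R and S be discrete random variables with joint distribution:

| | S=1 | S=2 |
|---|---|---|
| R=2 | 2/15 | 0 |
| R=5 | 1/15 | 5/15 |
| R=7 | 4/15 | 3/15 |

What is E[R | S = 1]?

P(S = 1) = 7/15.
Σ R·P over the event = 2·(2/15) + 5·(1/15) + 7·(4/15) = 37/15.
E[R | S = 1] = (37/15) / (7/15) = 37/7.

37/7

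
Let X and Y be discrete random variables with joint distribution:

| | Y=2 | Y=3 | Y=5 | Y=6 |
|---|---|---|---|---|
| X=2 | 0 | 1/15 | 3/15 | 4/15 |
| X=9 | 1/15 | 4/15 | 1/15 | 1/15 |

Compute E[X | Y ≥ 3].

P(Y ≥ 3) = 14/15.
Σ X·P over the event = 2·(1/15) + 2·(3/15) + 2·(4/15) + 9·(4/15) + 9·(1/15) + 9·(1/15) = 14/3.
E[X | Y ≥ 3] = (14/3) / (14/15) = 5.

5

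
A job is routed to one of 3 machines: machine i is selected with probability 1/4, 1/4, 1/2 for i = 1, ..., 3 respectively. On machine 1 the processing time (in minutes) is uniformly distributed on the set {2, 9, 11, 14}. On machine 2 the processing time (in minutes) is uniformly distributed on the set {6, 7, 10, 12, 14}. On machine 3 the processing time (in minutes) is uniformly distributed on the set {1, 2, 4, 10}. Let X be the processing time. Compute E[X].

273/40

E[X | machine 1] = (2+9+11+14)/4 = 9.
E[X | machine 2] = (6+7+10+12+14)/5 = 49/5.
E[X | machine 3] = (1+2+4+10)/4 = 17/4.
E[X] = (1/4)·(9) + (1/4)·(49/5) + (1/2)·(17/4) = 273/40.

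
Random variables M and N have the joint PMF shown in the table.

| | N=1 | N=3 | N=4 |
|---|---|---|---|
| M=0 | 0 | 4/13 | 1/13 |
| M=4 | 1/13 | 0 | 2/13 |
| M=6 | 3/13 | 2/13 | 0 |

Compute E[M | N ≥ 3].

20/9

P(N ≥ 3) = 9/13.
Σ M·P over the event = 0·(4/13) + 0·(1/13) + 4·(2/13) + 6·(2/13) = 20/13.
E[M | N ≥ 3] = (20/13) / (9/13) = 20/9.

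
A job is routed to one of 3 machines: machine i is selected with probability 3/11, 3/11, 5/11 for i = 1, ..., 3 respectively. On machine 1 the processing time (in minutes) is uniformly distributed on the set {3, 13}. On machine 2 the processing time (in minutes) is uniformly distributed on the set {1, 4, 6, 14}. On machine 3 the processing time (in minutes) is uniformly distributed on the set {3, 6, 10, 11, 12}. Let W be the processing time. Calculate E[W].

339/44

E[W | machine 1] = (3+13)/2 = 8.
E[W | machine 2] = (1+4+6+14)/4 = 25/4.
E[W | machine 3] = (3+6+10+11+12)/5 = 42/5.
E[W] = (3/11)·(8) + (3/11)·(25/4) + (5/11)·(42/5) = 339/44.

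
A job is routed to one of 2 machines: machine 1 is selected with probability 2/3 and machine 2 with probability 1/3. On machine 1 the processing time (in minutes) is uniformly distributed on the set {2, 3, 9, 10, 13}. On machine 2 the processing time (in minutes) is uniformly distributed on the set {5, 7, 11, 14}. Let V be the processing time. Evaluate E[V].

E[V | machine 1] = (2+3+9+10+13)/5 = 37/5.
E[V | machine 2] = (5+7+11+14)/4 = 37/4.
E[V] = (2/3)·(37/5) + (1/3)·(37/4) = 481/60.

481/60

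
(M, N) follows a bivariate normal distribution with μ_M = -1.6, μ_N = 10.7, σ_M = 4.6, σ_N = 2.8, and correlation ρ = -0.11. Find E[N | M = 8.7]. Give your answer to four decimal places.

For a bivariate normal, E[N | M=x] = μ_N + ρ·(σ_N/σ_M)·(x − μ_M).
E[N | M=8.7] = 10.7 + (-0.11)·(2.8/4.6)·(8.7 − (-1.6)) = 10.7 + (-0.066957)·(10.3) = 10.0103.

10.0103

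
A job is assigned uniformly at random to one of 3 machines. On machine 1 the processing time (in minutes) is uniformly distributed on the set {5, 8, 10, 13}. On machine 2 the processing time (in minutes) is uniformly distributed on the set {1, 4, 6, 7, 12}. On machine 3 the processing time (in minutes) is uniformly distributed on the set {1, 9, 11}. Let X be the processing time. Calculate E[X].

22/3

E[X | machine 1] = (5+8+10+13)/4 = 9.
E[X | machine 2] = (1+4+6+7+12)/5 = 6.
E[X | machine 3] = (1+9+11)/3 = 7.
E[X] = (1/3)·(9) + (1/3)·(6) + (1/3)·(7) = 22/3.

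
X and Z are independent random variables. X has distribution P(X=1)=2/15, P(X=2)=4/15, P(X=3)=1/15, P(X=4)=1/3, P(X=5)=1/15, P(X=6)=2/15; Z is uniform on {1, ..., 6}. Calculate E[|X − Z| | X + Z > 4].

P(X + Z > 4) = 5/6.
Summing |X−Z|·P(x,y) over outcomes with X + Z > 4 gives 157/90.
E[|X − Z| | X + Z > 4] = (157/90) / (5/6) = 157/75.

157/75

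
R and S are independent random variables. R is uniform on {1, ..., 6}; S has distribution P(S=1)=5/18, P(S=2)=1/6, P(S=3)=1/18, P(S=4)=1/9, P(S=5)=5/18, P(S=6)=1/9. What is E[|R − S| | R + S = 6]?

P(R + S = 6) = 4/27.
Summing |R−S|·P(x,y) over outcomes with R + S = 6 gives 25/54.
E[|R − S| | R + S = 6] = (25/54) / (4/27) = 25/8.

25/8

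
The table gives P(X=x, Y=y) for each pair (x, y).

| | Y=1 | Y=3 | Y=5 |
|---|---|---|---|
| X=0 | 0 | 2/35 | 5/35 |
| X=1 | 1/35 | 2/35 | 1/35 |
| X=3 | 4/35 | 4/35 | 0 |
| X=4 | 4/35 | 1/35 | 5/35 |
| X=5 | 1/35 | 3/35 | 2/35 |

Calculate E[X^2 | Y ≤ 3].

255/22

P(Y ≤ 3) = 22/35.
Summing X^2·P(X=x,Y=y) over the conditioning event gives 51/7.
E[X^2 | Y ≤ 3] = (51/7) / (22/35) = 255/22.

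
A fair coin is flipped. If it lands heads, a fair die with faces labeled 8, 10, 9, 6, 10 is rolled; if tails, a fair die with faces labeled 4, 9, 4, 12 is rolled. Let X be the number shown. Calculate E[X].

E[X | heads] = (8+10+9+6+10)/5 = 43/5.
E[X | tails] = (4+9+4+12)/4 = 29/4.
E[X] = (1/2)·(43/5) + (1/2)·(29/4) = 317/40.

317/40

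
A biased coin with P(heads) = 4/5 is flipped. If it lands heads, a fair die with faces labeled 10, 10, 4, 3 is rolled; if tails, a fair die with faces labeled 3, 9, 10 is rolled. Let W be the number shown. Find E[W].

103/15

E[W | heads] = (10+10+4+3)/4 = 27/4.
E[W | tails] = (3+9+10)/3 = 22/3.
E[W] = (4/5)·(27/4) + (1/5)·(22/3) = 103/15.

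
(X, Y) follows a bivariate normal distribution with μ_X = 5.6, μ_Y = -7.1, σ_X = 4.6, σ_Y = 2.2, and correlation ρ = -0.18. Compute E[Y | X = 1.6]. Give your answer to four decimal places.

E[Y | X=x] = μ_Y + ρ(σ_Y/σ_X)(x − μ_X) for jointly normal variables.
E[Y | X=1.6] = -7.1 + (-0.18)·(2.2/4.6)·(1.6 − (5.6)) = -7.1 + (-0.086087)·(-4) = -6.7557.

-6.7557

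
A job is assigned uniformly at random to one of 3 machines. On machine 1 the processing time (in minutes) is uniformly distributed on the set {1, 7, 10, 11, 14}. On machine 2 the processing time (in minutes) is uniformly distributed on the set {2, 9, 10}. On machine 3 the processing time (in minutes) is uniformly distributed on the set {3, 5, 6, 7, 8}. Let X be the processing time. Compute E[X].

E[X | machine 1] = (1+7+10+11+14)/5 = 43/5.
E[X | machine 2] = (2+9+10)/3 = 7.
E[X | machine 3] = (3+5+6+7+8)/5 = 29/5.
By the law of total expectation,
E[X] = (1/3)·(43/5) + (1/3)·(7) + (1/3)·(29/5) = 107/15.

107/15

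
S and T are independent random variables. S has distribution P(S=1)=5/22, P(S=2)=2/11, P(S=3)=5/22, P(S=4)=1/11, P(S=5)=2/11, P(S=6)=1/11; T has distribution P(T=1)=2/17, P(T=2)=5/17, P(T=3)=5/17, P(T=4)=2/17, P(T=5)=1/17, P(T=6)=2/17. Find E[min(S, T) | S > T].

38/17

P(S > T) = 9/22.
Summing min(S,T)·P(x,y) over outcomes with S > T gives 171/187.
E[min(S, T) | S > T] = (171/187) / (9/22) = 38/17.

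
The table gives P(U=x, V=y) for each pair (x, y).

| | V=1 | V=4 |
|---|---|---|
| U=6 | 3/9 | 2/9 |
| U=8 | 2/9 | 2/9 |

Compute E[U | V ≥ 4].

P(V ≥ 4) = 4/9.
Σ U·P over the event = 6·(2/9) + 8·(2/9) = 28/9.
E[U | V ≥ 4] = (28/9) / (4/9) = 7.

7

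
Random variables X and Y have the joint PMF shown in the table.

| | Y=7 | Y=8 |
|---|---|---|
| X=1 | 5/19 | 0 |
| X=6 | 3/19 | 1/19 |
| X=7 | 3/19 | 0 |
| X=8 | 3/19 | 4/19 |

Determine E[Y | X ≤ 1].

P(X ≤ 1) = 5/19.
Σ Y·P over the event = 7·(5/19) = 35/19.
E[Y | X ≤ 1] = (35/19) / (5/19) = 7.

7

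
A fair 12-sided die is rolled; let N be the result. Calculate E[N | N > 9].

Given N > 9, N is equally likely to be any of {10, 11, 12}.
E[N | N > 9] = (10 + 11 + 12) / 3 = 11.

11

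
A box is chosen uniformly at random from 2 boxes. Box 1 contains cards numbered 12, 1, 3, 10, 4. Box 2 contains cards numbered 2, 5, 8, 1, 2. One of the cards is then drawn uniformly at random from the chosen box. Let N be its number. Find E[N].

E[N | box 1] = (12+1+3+10+4)/5 = 6.
E[N | box 2] = (2+5+8+1+2)/5 = 18/5.
By the law of total expectation,
E[N] = (1/2)·(6) + (1/2)·(18/5) = 24/5.

24/5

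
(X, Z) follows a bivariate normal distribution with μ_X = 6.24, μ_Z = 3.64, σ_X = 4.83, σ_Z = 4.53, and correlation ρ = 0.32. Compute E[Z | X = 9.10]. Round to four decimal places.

4.4984

E[Z | X=x] = μ_Z + ρ(σ_Z/σ_X)(x − μ_X) for jointly normal variables.
E[Z | X=9.10] = 3.64 + (0.32)·(4.53/4.83)·(9.10 − (6.24)) = 3.64 + (0.300124)·(2.86) = 4.4984.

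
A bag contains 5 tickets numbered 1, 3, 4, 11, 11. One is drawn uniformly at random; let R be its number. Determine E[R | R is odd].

13/2

P(R is odd) = 4/5.
Σ over the event: 1·1/5 + 3·1/5 + 11·2/5 = 26/5.
E[R | R is odd] = (26/5) / (4/5) = 13/2.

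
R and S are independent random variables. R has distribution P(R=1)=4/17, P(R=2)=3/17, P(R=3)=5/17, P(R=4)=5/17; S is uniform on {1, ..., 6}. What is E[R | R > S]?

24/7

P(R > S) = 14/51.
Summing R·P(x,y) over outcomes with R > S gives 16/17.
E[R | R > S] = (16/17) / (14/51) = 24/7.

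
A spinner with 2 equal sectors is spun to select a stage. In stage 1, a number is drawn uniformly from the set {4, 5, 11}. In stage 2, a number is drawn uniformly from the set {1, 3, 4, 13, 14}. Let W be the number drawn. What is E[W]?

41/6

E[W | stage 1] = (4+5+11)/3 = 20/3.
E[W | stage 2] = (1+3+4+13+14)/5 = 7.
By the law of total expectation,
E[W] = (1/2)·(20/3) + (1/2)·(7) = 41/6.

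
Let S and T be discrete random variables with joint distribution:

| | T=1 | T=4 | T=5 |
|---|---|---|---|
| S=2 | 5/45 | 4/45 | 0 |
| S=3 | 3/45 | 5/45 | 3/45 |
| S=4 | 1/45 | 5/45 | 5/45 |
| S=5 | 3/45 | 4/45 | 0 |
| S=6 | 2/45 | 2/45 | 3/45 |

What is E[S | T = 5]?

P(T = 5) = 11/45.
Summing S·P(S=x,T=y) over the conditioning event gives 47/45.
E[S | T = 5] = (47/45) / (11/45) = 47/11.

47/11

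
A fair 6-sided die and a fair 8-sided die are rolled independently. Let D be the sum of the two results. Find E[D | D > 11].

P(D > 11) = 1/8.
Σ over the event: 12·1/16 + 13·1/24 + 14·1/48 = 19/12.
E[D | D > 11] = (19/12) / (1/8) = 38/3.

38/3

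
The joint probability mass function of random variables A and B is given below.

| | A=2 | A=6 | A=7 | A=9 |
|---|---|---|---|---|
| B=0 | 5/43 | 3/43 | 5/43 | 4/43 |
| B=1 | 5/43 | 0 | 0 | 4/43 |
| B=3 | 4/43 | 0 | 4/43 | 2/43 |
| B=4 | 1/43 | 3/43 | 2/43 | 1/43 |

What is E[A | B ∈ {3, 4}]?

P(B ∈ {3, 4}) = 17/43.
Σ A·P over the event = 2·(4/43) + 2·(1/43) + 6·(3/43) + 7·(4/43) + 7·(2/43) + 9·(2/43) + 9·(1/43) = 97/43.
E[A | B ∈ {3, 4}] = (97/43) / (17/43) = 97/17.

97/17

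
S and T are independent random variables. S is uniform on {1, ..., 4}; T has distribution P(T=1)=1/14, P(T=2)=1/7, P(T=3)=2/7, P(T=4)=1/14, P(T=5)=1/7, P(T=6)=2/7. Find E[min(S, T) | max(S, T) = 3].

P(max(S, T) = 3) = 15/56.
Summing min(S,T)·P(x,y) over outcomes with max(S, T) = 3 gives 29/56.
E[min(S, T) | max(S, T) = 3] = (29/56) / (15/56) = 29/15.

29/15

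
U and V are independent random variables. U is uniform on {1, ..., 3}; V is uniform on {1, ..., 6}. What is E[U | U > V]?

8/3

Outcomes with U > V: (2,1), (3,1), (3,2), each with probability 1/18.
E[U | U > V] = (2 + 3 + 3) / 3 = 8/3.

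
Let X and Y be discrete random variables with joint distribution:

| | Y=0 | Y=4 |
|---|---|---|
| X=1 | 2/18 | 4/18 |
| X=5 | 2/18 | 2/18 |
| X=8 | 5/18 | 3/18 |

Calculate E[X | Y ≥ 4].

P(Y ≥ 4) = 1/2.
Σ X·P over the event = 1·(4/18) + 5·(2/18) + 8·(3/18) = 19/9.
E[X | Y ≥ 4] = (19/9) / (1/2) = 38/9.

38/9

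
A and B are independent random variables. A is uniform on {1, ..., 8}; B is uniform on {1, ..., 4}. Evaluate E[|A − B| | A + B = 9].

P(A + B = 9) = 1/8.
Summing |A−B|·P(x,y) over outcomes with A + B = 9 gives 1/2.
E[|A − B| | A + B = 9] = (1/2) / (1/8) = 4.

4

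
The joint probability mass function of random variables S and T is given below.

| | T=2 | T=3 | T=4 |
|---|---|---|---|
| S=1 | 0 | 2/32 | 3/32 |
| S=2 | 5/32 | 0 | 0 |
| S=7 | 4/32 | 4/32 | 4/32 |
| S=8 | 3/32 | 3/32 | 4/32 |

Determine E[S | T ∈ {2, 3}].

P(T ∈ {2, 3}) = 21/32.
Σ S·P over the event = 1·(2/32) + 2·(5/32) + 7·(4/32) + 7·(4/32) + 8·(3/32) + 8·(3/32) = 29/8.
E[S | T ∈ {2, 3}] = (29/8) / (21/32) = 116/21.

116/21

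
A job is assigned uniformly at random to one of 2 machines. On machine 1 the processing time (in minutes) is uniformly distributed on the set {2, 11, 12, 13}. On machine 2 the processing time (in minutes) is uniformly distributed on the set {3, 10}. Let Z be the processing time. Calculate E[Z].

8

E[Z | machine 1] = (2+11+12+13)/4 = 19/2.
E[Z | machine 2] = (3+10)/2 = 13/2.
By the law of total expectation,
E[Z] = (1/2)·(19/2) + (1/2)·(13/2) = 8.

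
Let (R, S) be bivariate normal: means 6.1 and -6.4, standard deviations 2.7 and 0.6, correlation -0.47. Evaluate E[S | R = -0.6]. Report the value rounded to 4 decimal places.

-5.7002

E[S | R=x] = μ_S + ρ(σ_S/σ_R)(x − μ_R) for jointly normal variables.
E[S | R=-0.6] = -6.4 + (-0.47)·(0.6/2.7)·(-0.6 − (6.1)) = -6.4 + (-0.104444)·(-6.7) = -5.7002.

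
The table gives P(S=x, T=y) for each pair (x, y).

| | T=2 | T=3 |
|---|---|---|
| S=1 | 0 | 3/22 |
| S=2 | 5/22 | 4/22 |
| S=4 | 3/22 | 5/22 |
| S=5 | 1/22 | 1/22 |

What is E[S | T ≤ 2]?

3

P(T ≤ 2) = 9/22.
Summing S·P(S=x,T=y) over the conditioning event gives 27/22.
E[S | T ≤ 2] = (27/22) / (9/22) = 3.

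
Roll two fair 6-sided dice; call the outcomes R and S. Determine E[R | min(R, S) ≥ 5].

11/2

P(min(R, S) ≥ 5) = 1/9.
Summing R·P(x,y) over outcomes with min(R, S) ≥ 5 gives 11/18.
E[R | min(R, S) ≥ 5] = (11/18) / (1/9) = 11/2.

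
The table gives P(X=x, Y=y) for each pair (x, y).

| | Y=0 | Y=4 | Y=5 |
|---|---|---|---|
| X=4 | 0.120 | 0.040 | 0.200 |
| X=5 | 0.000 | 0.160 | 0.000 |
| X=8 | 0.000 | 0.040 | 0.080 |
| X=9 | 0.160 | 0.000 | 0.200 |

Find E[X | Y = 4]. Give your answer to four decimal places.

5.3333

P(Y = 4) = 0.240.
Σ X·P over the event = 4·(0.040) + 5·(0.160) + 8·(0.040) = 1.280.
E[X | Y = 4] = (1.280) / (0.240) = 5.3333.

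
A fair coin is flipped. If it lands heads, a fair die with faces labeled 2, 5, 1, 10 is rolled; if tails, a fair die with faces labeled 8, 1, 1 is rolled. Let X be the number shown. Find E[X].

47/12

E[X | heads] = (2+5+1+10)/4 = 9/2.
E[X | tails] = (8+1+1)/3 = 10/3.
By the law of total expectation,
E[X] = (1/2)·(9/2) + (1/2)·(10/3) = 47/12.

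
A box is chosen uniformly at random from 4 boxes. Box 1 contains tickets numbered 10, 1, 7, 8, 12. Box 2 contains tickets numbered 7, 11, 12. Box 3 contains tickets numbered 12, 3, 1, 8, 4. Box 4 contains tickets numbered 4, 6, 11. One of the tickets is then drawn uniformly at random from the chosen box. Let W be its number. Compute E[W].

E[W | box 1] = (10+1+7+8+12)/5 = 38/5.
E[W | box 2] = (7+11+12)/3 = 10.
E[W | box 3] = (12+3+1+8+4)/5 = 28/5.
E[W | box 4] = (4+6+11)/3 = 7.
By the law of total expectation,
E[W] = (1/4)·(38/5) + (1/4)·(10) + (1/4)·(28/5) + (1/4)·(7) = 151/20.

151/20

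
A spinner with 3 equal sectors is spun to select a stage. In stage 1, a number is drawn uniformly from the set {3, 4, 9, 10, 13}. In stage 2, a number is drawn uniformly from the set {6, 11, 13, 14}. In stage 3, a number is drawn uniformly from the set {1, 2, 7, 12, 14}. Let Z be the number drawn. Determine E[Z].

26/3

E[Z | stage 1] = (3+4+9+10+13)/5 = 39/5.
E[Z | stage 2] = (6+11+13+14)/4 = 11.
E[Z | stage 3] = (1+2+7+12+14)/5 = 36/5.
E[Z] = (1/3)·(39/5) + (1/3)·(11) + (1/3)·(36/5) = 26/3.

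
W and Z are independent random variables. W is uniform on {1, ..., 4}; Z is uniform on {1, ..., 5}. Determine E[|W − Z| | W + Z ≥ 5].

12/7

P(W + Z ≥ 5) = 7/10.
Summing |W−Z|·P(x,y) over outcomes with W + Z ≥ 5 gives 6/5.
E[|W − Z| | W + Z ≥ 5] = (6/5) / (7/10) = 12/7.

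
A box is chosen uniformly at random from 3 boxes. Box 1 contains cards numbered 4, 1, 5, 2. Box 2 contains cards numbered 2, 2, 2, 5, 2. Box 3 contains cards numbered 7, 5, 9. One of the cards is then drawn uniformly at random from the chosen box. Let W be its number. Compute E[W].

21/5

E[W | box 1] = (4+1+5+2)/4 = 3.
E[W | box 2] = (2+2+2+5+2)/5 = 13/5.
E[W | box 3] = (7+5+9)/3 = 7.
By the law of total expectation,
E[W] = (1/3)·(3) + (1/3)·(13/5) + (1/3)·(7) = 21/5.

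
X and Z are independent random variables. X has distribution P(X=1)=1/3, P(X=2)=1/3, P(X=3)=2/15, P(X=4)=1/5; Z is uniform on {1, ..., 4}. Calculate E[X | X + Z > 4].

91/33

P(X + Z > 4) = 11/20.
Summing X·P(x,y) over outcomes with X + Z > 4 gives 91/60.
E[X | X + Z > 4] = (91/60) / (11/20) = 91/33.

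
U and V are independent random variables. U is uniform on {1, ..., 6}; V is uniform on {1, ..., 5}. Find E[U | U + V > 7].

5

P(U + V > 7) = 1/3.
Summing U·P(x,y) over outcomes with U + V > 7 gives 5/3.
E[U | U + V > 7] = (5/3) / (1/3) = 5.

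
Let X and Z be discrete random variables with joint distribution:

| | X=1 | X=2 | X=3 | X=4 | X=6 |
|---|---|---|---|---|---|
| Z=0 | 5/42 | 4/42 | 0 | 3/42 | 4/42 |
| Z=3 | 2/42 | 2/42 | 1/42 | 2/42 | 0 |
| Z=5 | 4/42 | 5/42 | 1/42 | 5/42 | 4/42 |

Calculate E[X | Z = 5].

P(Z = 5) = 19/42.
Summing X·P(X=x,Z=y) over the conditioning event gives 61/42.
E[X | Z = 5] = (61/42) / (19/42) = 61/19.

61/19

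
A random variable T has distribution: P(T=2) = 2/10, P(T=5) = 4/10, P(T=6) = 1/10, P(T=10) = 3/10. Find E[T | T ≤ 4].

2

P(T ≤ 4) = 1/5.
Σ over the event: 2·1/5 = 2/5.
E[T | T ≤ 4] = (2/5) / (1/5) = 2.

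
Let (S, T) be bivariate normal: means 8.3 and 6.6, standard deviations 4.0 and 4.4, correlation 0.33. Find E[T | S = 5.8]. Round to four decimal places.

For a bivariate normal, E[T | S=x] = μ_T + ρ·(σ_T/σ_S)·(x − μ_S).
E[T | S=5.8] = 6.6 + (0.33)·(4.4/4.0)·(5.8 − (8.3)) = 6.6 + (0.363)·(-2.5) = 5.6925.

5.6925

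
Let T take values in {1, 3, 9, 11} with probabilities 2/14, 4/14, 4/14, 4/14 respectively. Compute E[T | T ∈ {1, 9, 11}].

41/5

P(T ∈ {1, 9, 11}) = 5/7.
Σ over the event: 1·1/7 + 9·2/7 + 11·2/7 = 41/7.
E[T | T ∈ {1, 9, 11}] = (41/7) / (5/7) = 41/5.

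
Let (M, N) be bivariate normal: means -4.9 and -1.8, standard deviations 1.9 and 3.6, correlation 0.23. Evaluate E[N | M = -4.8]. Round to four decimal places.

-1.7564

For a bivariate normal, E[N | M=x] = μ_N + ρ·(σ_N/σ_M)·(x − μ_M).
E[N | M=-4.8] = -1.8 + (0.23)·(3.6/1.9)·(-4.8 − (-4.9)) = -1.8 + (0.43579)·(0.1) = -1.7564.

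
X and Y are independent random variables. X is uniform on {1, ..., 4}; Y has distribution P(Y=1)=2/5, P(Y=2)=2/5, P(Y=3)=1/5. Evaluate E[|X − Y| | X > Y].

P(X > Y) = 11/20.
Summing |X−Y|·P(x,y) over outcomes with X > Y gives 19/20.
E[|X − Y| | X > Y] = (19/20) / (11/20) = 19/11.

19/11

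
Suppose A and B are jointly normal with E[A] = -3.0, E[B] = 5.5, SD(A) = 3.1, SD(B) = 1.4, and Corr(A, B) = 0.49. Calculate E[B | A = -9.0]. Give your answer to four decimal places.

4.1723

For a bivariate normal, E[B | A=x] = μ_B + ρ·(σ_B/σ_A)·(x − μ_A).
E[B | A=-9.0] = 5.5 + (0.49)·(1.4/3.1)·(-9.0 − (-3.0)) = 5.5 + (0.22129)·(-6) = 4.1723.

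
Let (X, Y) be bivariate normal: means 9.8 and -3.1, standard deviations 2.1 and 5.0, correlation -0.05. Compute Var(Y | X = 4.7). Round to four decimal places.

24.9375

The conditional variance in a bivariate normal is σ_Y²(1 − ρ²), independent of x.
Var(Y | X=4.7) = (5.0)²·(1 − (-0.05)²) = 25·0.9975 = 24.9375.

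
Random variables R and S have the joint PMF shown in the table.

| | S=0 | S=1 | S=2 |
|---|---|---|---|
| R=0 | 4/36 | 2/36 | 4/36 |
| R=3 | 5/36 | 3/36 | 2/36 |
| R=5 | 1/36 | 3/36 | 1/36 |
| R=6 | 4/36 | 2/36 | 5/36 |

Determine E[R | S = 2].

41/12

P(S = 2) = 1/3.
Σ R·P over the event = 0·(4/36) + 3·(2/36) + 5·(1/36) + 6·(5/36) = 41/36.
E[R | S = 2] = (41/36) / (1/3) = 41/12.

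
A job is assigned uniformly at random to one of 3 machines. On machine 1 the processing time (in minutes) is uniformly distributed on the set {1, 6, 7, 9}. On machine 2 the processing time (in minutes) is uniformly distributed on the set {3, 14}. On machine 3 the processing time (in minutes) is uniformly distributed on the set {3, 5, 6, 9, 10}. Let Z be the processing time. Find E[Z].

139/20

E[Z | machine 1] = (1+6+7+9)/4 = 23/4.
E[Z | machine 2] = (3+14)/2 = 17/2.
E[Z | machine 3] = (3+5+6+9+10)/5 = 33/5.
By the law of total expectation,
E[Z] = (1/3)·(23/4) + (1/3)·(17/2) + (1/3)·(33/5) = 139/20.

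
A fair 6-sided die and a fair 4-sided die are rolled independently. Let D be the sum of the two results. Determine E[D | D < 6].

P(D < 6) = 5/12.
Σ over the event: 2·1/24 + 3·1/12 + 4·1/8 + 5·1/6 = 5/3.
E[D | D < 6] = (5/3) / (5/12) = 4.

4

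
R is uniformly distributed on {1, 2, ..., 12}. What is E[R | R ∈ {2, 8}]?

5

P(R ∈ {2, 8}) = 1/6.
Σ over the event: 2·1/12 + 8·1/12 = 5/6.
E[R | R ∈ {2, 8}] = (5/6) / (1/6) = 5.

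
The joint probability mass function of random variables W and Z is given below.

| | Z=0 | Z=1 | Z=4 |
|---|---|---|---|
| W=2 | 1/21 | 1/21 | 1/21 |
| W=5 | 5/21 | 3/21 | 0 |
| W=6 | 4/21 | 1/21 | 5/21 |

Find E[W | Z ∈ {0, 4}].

P(Z ∈ {0, 4}) = 16/21.
Σ W·P over the event = 2·(1/21) + 2·(1/21) + 5·(5/21) + 6·(4/21) + 6·(5/21) = 83/21.
E[W | Z ∈ {0, 4}] = (83/21) / (16/21) = 83/16.

83/16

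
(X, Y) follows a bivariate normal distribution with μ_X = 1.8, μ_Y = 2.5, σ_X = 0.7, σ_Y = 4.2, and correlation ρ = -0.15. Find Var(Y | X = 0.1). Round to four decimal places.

17.2431

For a bivariate normal, Var(Y | X=x) = σ_Y²(1 − ρ²).
Var(Y | X=0.1) = (4.2)²·(1 − (-0.15)²) = 17.64·0.9775 = 17.2431.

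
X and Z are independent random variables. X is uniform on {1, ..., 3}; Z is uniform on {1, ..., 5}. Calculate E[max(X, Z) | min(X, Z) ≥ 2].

29/8

Outcomes with min(X, Z) ≥ 2: (2,2), (2,3), (2,4), (2,5), (3,2), (3,3), (3,4), (3,5), each with probability 1/15.
E[max(X, Z) | min(X, Z) ≥ 2] = (2 + 3 + 4 + 5 + 3 + 3 + 4 + 5) / 8 = 29/8.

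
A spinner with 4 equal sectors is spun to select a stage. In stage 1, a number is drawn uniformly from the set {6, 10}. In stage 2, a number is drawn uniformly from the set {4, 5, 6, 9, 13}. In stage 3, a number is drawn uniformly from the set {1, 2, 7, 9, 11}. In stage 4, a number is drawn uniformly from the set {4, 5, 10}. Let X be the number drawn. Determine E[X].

104/15

E[X | stage 1] = (6+10)/2 = 8.
E[X | stage 2] = (4+5+6+9+13)/5 = 37/5.
E[X | stage 3] = (1+2+7+9+11)/5 = 6.
E[X | stage 4] = (4+5+10)/3 = 19/3.
By the law of total expectation,
E[X] = (1/4)·(8) + (1/4)·(37/5) + (1/4)·(6) + (1/4)·(19/3) = 104/15.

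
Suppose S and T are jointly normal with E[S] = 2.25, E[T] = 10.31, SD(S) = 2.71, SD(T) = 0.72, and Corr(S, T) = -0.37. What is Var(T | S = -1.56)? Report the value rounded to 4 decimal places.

0.4474

Var(T | S=x) = (1 − ρ²)·σ_T².
Var(T | S=-1.56) = (0.72)²·(1 − (-0.37)²) = 0.5184·0.8631 = 0.4474.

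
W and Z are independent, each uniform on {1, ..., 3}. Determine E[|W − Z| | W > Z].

4/3

P(W > Z) = 1/3.
Summing |W−Z|·P(x,y) over outcomes with W > Z gives 4/9.
E[|W − Z| | W > Z] = (4/9) / (1/3) = 4/3.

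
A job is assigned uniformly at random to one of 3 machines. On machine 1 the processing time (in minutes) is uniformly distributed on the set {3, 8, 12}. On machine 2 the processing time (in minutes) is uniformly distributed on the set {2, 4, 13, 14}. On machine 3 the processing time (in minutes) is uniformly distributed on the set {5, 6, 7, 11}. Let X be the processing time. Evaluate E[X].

E[X | machine 1] = (3+8+12)/3 = 23/3.
E[X | machine 2] = (2+4+13+14)/4 = 33/4.
E[X | machine 3] = (5+6+7+11)/4 = 29/4.
By the law of total expectation,
E[X] = (1/3)·(23/3) + (1/3)·(33/4) + (1/3)·(29/4) = 139/18.

139/18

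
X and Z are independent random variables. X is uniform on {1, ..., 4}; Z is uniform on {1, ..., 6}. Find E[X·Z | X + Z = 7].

10

P(X + Z = 7) = 1/6.
Summing XZ·P(x,y) over outcomes with X + Z = 7 gives 5/3.
E[X·Z | X + Z = 7] = (5/3) / (1/6) = 10.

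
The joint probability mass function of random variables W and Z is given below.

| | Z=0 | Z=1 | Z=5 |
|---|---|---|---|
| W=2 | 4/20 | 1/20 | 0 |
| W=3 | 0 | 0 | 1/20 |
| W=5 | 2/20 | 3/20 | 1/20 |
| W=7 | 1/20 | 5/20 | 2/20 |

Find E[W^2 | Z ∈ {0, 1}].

P(Z ∈ {0, 1}) = 4/5.
Σ W^2·P over the event = 4·(4/20) + 4·(1/20) + 25·(2/20) + 25·(3/20) + 49·(1/20) + 49·(5/20) = 439/20.
E[W^2 | Z ∈ {0, 1}] = (439/20) / (4/5) = 439/16.

439/16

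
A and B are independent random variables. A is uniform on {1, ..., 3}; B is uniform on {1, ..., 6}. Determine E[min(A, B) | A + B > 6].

7/3

P(A + B > 6) = 1/3.
Summing min(A,B)·P(x,y) over outcomes with A + B > 6 gives 7/9.
E[min(A, B) | A + B > 6] = (7/9) / (1/3) = 7/3.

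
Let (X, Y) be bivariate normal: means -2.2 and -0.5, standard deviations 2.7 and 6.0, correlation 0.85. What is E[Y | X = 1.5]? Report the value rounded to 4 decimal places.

E[Y | X=x] = μ_Y + ρ(σ_Y/σ_X)(x − μ_X) for jointly normal variables.
E[Y | X=1.5] = -0.5 + (0.85)·(6.0/2.7)·(1.5 − (-2.2)) = -0.5 + (1.8889)·(3.7) = 6.4889.

6.4889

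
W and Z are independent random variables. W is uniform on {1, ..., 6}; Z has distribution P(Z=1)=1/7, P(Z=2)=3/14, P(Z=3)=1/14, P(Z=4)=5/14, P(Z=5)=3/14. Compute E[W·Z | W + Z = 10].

195/8

P(W + Z = 10) = 2/21.
Summing WZ·P(x,y) over outcomes with W + Z = 10 gives 65/28.
E[W·Z | W + Z = 10] = (65/28) / (2/21) = 195/8.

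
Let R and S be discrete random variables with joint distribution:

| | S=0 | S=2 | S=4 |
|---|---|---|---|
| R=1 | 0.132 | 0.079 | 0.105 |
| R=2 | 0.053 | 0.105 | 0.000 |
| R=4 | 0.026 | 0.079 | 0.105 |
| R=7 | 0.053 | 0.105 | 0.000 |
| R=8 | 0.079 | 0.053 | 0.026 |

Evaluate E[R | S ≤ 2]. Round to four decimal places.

P(S ≤ 2) = 0.764.
Summing R·P(R=x,S=y) over the conditioning event gives 3.109.
E[R | S ≤ 2] = (3.109) / (0.764) = 4.0694.

4.0694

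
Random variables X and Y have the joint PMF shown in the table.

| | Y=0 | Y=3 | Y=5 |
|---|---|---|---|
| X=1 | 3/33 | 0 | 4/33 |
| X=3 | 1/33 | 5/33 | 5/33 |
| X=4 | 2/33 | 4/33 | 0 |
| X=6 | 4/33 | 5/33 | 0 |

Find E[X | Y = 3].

61/14

P(Y = 3) = 14/33.
Σ X·P over the event = 3·(5/33) + 4·(4/33) + 6·(5/33) = 61/33.
E[X | Y = 3] = (61/33) / (14/33) = 61/14.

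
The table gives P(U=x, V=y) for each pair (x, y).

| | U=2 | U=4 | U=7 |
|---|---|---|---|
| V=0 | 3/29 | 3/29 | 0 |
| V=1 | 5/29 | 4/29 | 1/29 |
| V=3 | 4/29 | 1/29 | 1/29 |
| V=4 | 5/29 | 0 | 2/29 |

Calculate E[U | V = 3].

P(V = 3) = 6/29.
Σ U·P over the event = 2·(4/29) + 4·(1/29) + 7·(1/29) = 19/29.
E[U | V = 3] = (19/29) / (6/29) = 19/6.

19/6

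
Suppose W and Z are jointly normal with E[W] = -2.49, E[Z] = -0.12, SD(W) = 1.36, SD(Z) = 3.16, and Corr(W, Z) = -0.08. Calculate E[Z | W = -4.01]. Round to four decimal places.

For a bivariate normal, E[Z | W=x] = μ_Z + ρ·(σ_Z/σ_W)·(x − μ_W).
E[Z | W=-4.01] = -0.12 + (-0.08)·(3.16/1.36)·(-4.01 − (-2.49)) = -0.12 + (-0.18588)·(-1.52) = 0.1625.

0.1625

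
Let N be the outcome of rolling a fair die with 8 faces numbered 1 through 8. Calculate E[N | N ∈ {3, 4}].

P(N ∈ {3, 4}) = 1/4.
Σ over the event: 3·1/8 + 4·1/8 = 7/8.
E[N | N ∈ {3, 4}] = (7/8) / (1/4) = 7/2.

7/2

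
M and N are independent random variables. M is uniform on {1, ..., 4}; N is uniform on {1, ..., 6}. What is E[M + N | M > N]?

5

P(M > N) = 1/4.
Summing (M+N)·P(x,y) over outcomes with M > N gives 5/4.
E[M + N | M > N] = (5/4) / (1/4) = 5.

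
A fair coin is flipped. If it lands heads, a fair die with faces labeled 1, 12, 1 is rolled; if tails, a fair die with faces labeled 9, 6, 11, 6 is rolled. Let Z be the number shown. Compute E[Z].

19/3

E[Z | heads] = (1+12+1)/3 = 14/3.
E[Z | tails] = (9+6+11+6)/4 = 8.
By the law of total expectation,
E[Z] = (1/2)·(14/3) + (1/2)·(8) = 19/3.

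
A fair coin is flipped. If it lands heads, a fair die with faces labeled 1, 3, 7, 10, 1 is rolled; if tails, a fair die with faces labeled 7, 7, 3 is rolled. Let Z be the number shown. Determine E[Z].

E[Z | heads] = (1+3+7+10+1)/5 = 22/5.
E[Z | tails] = (7+7+3)/3 = 17/3.
E[Z] = (1/2)·(22/5) + (1/2)·(17/3) = 151/30.

151/30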